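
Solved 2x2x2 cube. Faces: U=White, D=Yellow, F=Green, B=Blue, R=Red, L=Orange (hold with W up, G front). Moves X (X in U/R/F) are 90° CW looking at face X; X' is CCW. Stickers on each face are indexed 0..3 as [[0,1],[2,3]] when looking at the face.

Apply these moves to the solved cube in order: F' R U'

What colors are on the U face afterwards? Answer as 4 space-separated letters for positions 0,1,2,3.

After move 1 (F'): F=GGGG U=WWRR R=YRYR D=OOYY L=OWOW
After move 2 (R): R=YYRR U=WGRG F=GOGY D=OBYB B=RBWB
After move 3 (U'): U=GGWR F=OWGY R=GORR B=YYWB L=RBOW
Query: U face = GGWR

Answer: G G W R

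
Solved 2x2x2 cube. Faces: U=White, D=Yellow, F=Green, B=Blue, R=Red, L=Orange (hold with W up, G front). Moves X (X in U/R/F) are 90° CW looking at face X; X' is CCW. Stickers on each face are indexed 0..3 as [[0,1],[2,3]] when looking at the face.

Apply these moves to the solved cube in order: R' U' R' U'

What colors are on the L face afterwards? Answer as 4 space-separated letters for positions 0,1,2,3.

After move 1 (R'): R=RRRR U=WBWB F=GWGW D=YGYG B=YBYB
After move 2 (U'): U=BBWW F=OOGW R=GWRR B=RRYB L=YBOO
After move 3 (R'): R=WRGR U=BYWR F=OBGW D=YOYW B=GRGB
After move 4 (U'): U=YRBW F=YBGW R=OBGR B=WRGB L=GROO
Query: L face = GROO

Answer: G R O O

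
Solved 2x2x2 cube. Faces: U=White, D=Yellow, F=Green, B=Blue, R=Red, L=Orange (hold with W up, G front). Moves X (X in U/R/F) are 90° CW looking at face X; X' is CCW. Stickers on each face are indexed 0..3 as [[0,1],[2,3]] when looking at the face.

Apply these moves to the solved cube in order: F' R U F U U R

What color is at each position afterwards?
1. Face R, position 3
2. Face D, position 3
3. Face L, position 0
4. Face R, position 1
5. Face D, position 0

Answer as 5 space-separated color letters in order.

After move 1 (F'): F=GGGG U=WWRR R=YRYR D=OOYY L=OWOW
After move 2 (R): R=YYRR U=WGRG F=GOGY D=OBYB B=RBWB
After move 3 (U): U=RWGG F=YYGY R=RBRR B=OWWB L=GOOW
After move 4 (F): F=GYYY U=RWWO R=GBGR D=RRYB L=GOOB
After move 5 (U): U=WROW F=GBYY R=OWGR B=GOWB L=GYOB
After move 6 (U): U=OWWR F=OWYY R=GOGR B=GYWB L=GBOB
After move 7 (R): R=GGRO U=OWWY F=ORYB D=RWYG B=RYWB
Query 1: R[3] = O
Query 2: D[3] = G
Query 3: L[0] = G
Query 4: R[1] = G
Query 5: D[0] = R

Answer: O G G G R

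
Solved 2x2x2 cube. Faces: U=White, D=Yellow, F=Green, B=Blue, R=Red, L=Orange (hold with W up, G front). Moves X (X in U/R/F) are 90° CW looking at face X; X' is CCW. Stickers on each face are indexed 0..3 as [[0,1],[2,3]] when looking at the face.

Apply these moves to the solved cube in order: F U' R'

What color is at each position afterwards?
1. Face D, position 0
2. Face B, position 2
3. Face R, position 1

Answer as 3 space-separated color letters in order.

Answer: R R R

Derivation:
After move 1 (F): F=GGGG U=WWOO R=WRWR D=RRYY L=OYOY
After move 2 (U'): U=WOWO F=OYGG R=GGWR B=WRBB L=BBOY
After move 3 (R'): R=GRGW U=WBWW F=OOGO D=RYYG B=YRRB
Query 1: D[0] = R
Query 2: B[2] = R
Query 3: R[1] = R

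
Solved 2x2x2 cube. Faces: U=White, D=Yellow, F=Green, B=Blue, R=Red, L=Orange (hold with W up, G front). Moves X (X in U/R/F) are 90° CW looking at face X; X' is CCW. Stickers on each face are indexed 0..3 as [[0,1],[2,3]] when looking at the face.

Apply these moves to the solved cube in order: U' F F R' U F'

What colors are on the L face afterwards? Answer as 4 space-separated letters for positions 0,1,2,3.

After move 1 (U'): U=WWWW F=OOGG R=GGRR B=RRBB L=BBOO
After move 2 (F): F=GOGO U=WWOB R=WGWR D=RGYY L=BYOY
After move 3 (F): F=GGOO U=WWYY R=OGBR D=WWYY L=BROG
After move 4 (R'): R=GROB U=WBYR F=GWOY D=WGYO B=YRWB
After move 5 (U): U=YWRB F=GROY R=YROB B=BRWB L=GWOG
After move 6 (F'): F=RYGO U=YWYO R=GRWB D=WGYO L=GBOR
Query: L face = GBOR

Answer: G B O R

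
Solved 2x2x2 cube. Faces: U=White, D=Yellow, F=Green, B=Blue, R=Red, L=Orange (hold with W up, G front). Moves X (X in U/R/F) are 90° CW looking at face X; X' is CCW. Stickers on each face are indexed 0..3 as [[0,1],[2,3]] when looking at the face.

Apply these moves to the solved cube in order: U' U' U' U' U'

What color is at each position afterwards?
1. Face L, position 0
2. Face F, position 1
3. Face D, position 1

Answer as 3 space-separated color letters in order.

After move 1 (U'): U=WWWW F=OOGG R=GGRR B=RRBB L=BBOO
After move 2 (U'): U=WWWW F=BBGG R=OORR B=GGBB L=RROO
After move 3 (U'): U=WWWW F=RRGG R=BBRR B=OOBB L=GGOO
After move 4 (U'): U=WWWW F=GGGG R=RRRR B=BBBB L=OOOO
After move 5 (U'): U=WWWW F=OOGG R=GGRR B=RRBB L=BBOO
Query 1: L[0] = B
Query 2: F[1] = O
Query 3: D[1] = Y

Answer: B O Y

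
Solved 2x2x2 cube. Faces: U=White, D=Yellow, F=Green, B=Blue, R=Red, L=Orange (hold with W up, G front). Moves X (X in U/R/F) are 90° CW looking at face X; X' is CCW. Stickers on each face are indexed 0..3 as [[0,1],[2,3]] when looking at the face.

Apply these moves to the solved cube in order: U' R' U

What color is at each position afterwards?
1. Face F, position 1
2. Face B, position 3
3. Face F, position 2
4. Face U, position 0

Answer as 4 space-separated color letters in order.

Answer: R B G W

Derivation:
After move 1 (U'): U=WWWW F=OOGG R=GGRR B=RRBB L=BBOO
After move 2 (R'): R=GRGR U=WBWR F=OWGW D=YOYG B=YRYB
After move 3 (U): U=WWRB F=GRGW R=YRGR B=BBYB L=OWOO
Query 1: F[1] = R
Query 2: B[3] = B
Query 3: F[2] = G
Query 4: U[0] = W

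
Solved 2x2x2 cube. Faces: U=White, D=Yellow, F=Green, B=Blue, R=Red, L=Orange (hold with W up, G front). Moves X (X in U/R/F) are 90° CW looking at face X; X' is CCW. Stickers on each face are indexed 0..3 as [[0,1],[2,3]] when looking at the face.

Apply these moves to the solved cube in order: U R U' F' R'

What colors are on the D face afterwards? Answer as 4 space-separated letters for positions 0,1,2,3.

Answer: O Y Y G

Derivation:
After move 1 (U): U=WWWW F=RRGG R=BBRR B=OOBB L=GGOO
After move 2 (R): R=RBRB U=WRWG F=RYGY D=YBYO B=WOWB
After move 3 (U'): U=RGWW F=GGGY R=RYRB B=RBWB L=WOOO
After move 4 (F'): F=GYGG U=RGRR R=BYYB D=OOYO L=WWOW
After move 5 (R'): R=YBBY U=RWRR F=GGGR D=OYYG B=OBOB
Query: D face = OYYG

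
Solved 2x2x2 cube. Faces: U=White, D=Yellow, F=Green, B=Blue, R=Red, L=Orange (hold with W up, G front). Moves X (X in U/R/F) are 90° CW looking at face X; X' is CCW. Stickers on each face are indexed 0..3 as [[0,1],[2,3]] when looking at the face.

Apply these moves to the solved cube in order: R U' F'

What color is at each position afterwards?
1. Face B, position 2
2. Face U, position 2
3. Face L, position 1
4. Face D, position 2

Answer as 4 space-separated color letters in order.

Answer: W G W Y

Derivation:
After move 1 (R): R=RRRR U=WGWG F=GYGY D=YBYB B=WBWB
After move 2 (U'): U=GGWW F=OOGY R=GYRR B=RRWB L=WBOO
After move 3 (F'): F=OYOG U=GGGR R=BYYR D=BOYB L=WWOW
Query 1: B[2] = W
Query 2: U[2] = G
Query 3: L[1] = W
Query 4: D[2] = Y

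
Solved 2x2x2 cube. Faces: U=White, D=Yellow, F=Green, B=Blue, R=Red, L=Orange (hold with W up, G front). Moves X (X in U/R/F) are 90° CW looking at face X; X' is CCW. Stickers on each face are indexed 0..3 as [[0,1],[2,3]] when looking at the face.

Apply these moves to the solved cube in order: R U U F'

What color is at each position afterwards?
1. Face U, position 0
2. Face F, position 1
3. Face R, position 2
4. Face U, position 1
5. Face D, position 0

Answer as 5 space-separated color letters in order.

Answer: G Y Y W R

Derivation:
After move 1 (R): R=RRRR U=WGWG F=GYGY D=YBYB B=WBWB
After move 2 (U): U=WWGG F=RRGY R=WBRR B=OOWB L=GYOO
After move 3 (U): U=GWGW F=WBGY R=OORR B=GYWB L=RROO
After move 4 (F'): F=BYWG U=GWOR R=BOYR D=ROYB L=RWOG
Query 1: U[0] = G
Query 2: F[1] = Y
Query 3: R[2] = Y
Query 4: U[1] = W
Query 5: D[0] = R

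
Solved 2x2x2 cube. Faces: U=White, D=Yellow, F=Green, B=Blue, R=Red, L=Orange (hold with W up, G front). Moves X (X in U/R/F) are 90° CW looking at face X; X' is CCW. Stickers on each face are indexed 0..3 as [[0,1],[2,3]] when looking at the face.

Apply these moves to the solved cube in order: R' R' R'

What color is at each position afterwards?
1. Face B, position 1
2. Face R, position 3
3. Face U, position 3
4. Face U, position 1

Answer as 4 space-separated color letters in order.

Answer: B R G G

Derivation:
After move 1 (R'): R=RRRR U=WBWB F=GWGW D=YGYG B=YBYB
After move 2 (R'): R=RRRR U=WYWY F=GBGB D=YWYW B=GBGB
After move 3 (R'): R=RRRR U=WGWG F=GYGY D=YBYB B=WBWB
Query 1: B[1] = B
Query 2: R[3] = R
Query 3: U[3] = G
Query 4: U[1] = G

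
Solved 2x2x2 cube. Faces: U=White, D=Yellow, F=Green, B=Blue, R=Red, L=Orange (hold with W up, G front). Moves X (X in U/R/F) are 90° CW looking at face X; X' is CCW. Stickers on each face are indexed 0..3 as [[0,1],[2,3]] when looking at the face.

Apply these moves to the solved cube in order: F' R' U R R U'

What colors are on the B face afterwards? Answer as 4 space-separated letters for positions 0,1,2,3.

After move 1 (F'): F=GGGG U=WWRR R=YRYR D=OOYY L=OWOW
After move 2 (R'): R=RRYY U=WBRB F=GWGR D=OGYG B=YBOB
After move 3 (U): U=RWBB F=RRGR R=YBYY B=OWOB L=GWOW
After move 4 (R): R=YYYB U=RRBR F=RGGG D=OOYO B=BWWB
After move 5 (R): R=YYBY U=RGBG F=ROGO D=OWYB B=RWRB
After move 6 (U'): U=GGRB F=GWGO R=ROBY B=YYRB L=RWOW
Query: B face = YYRB

Answer: Y Y R B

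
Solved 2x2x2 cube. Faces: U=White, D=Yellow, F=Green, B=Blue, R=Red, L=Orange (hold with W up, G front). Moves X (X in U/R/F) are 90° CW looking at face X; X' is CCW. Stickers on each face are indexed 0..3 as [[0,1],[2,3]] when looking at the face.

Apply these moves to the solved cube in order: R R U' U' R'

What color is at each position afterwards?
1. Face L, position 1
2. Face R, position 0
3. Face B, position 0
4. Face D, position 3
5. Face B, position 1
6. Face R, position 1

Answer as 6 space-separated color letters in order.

Answer: R O W B B R

Derivation:
After move 1 (R): R=RRRR U=WGWG F=GYGY D=YBYB B=WBWB
After move 2 (R): R=RRRR U=WYWY F=GBGB D=YWYW B=GBGB
After move 3 (U'): U=YYWW F=OOGB R=GBRR B=RRGB L=GBOO
After move 4 (U'): U=YWYW F=GBGB R=OORR B=GBGB L=RROO
After move 5 (R'): R=OROR U=YGYG F=GWGW D=YBYB B=WBWB
Query 1: L[1] = R
Query 2: R[0] = O
Query 3: B[0] = W
Query 4: D[3] = B
Query 5: B[1] = B
Query 6: R[1] = R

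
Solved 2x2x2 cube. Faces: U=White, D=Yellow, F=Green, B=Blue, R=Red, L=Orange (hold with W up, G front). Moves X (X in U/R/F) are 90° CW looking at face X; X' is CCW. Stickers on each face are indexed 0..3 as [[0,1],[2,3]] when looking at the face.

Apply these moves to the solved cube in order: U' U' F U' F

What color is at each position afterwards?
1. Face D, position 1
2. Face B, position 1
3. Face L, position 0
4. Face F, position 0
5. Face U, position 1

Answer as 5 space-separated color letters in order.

Answer: G O G G R

Derivation:
After move 1 (U'): U=WWWW F=OOGG R=GGRR B=RRBB L=BBOO
After move 2 (U'): U=WWWW F=BBGG R=OORR B=GGBB L=RROO
After move 3 (F): F=GBGB U=WWOR R=WOWR D=ROYY L=RYOY
After move 4 (U'): U=WRWO F=RYGB R=GBWR B=WOBB L=GGOY
After move 5 (F): F=GRBY U=WRYG R=WBOR D=WGYY L=GROO
Query 1: D[1] = G
Query 2: B[1] = O
Query 3: L[0] = G
Query 4: F[0] = G
Query 5: U[1] = R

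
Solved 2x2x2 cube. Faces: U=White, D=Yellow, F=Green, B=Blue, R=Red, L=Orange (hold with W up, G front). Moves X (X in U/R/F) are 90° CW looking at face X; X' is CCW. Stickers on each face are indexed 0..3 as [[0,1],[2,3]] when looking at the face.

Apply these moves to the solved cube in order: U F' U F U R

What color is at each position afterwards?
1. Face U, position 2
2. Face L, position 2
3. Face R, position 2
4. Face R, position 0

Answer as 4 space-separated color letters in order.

After move 1 (U): U=WWWW F=RRGG R=BBRR B=OOBB L=GGOO
After move 2 (F'): F=RGRG U=WWBR R=YBYR D=GOYY L=GWOW
After move 3 (U): U=BWRW F=YBRG R=OOYR B=GWBB L=RGOW
After move 4 (F): F=RYGB U=BWWG R=ROWR D=YOYY L=RGOO
After move 5 (U): U=WBGW F=ROGB R=GWWR B=RGBB L=RYOO
After move 6 (R): R=WGRW U=WOGB F=ROGY D=YBYR B=WGBB
Query 1: U[2] = G
Query 2: L[2] = O
Query 3: R[2] = R
Query 4: R[0] = W

Answer: G O R W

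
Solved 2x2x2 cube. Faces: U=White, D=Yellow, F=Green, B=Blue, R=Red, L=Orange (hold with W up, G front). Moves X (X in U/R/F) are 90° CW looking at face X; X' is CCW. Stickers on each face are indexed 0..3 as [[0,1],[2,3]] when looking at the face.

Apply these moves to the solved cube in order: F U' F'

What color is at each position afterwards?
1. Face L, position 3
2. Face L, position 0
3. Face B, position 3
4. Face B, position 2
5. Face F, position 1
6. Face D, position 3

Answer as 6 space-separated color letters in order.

After move 1 (F): F=GGGG U=WWOO R=WRWR D=RRYY L=OYOY
After move 2 (U'): U=WOWO F=OYGG R=GGWR B=WRBB L=BBOY
After move 3 (F'): F=YGOG U=WOGW R=RGRR D=BYYY L=BOOW
Query 1: L[3] = W
Query 2: L[0] = B
Query 3: B[3] = B
Query 4: B[2] = B
Query 5: F[1] = G
Query 6: D[3] = Y

Answer: W B B B G Y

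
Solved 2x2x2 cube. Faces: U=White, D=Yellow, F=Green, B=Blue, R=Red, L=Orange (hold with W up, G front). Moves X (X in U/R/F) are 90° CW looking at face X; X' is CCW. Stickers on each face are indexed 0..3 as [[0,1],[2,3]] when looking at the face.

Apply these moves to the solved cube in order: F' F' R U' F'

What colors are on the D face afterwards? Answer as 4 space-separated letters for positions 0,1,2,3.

Answer: B R Y B

Derivation:
After move 1 (F'): F=GGGG U=WWRR R=YRYR D=OOYY L=OWOW
After move 2 (F'): F=GGGG U=WWYY R=OROR D=WWYY L=OROR
After move 3 (R): R=OORR U=WGYG F=GWGY D=WBYB B=YBWB
After move 4 (U'): U=GGWY F=ORGY R=GWRR B=OOWB L=YBOR
After move 5 (F'): F=RYOG U=GGGR R=BWWR D=BRYB L=YYOW
Query: D face = BRYB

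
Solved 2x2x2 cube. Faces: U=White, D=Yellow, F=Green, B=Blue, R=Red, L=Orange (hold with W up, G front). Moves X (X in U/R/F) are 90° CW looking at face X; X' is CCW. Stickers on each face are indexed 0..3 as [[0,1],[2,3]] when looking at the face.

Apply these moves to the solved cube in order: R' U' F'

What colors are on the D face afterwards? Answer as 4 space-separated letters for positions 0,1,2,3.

After move 1 (R'): R=RRRR U=WBWB F=GWGW D=YGYG B=YBYB
After move 2 (U'): U=BBWW F=OOGW R=GWRR B=RRYB L=YBOO
After move 3 (F'): F=OWOG U=BBGR R=GWYR D=BOYG L=YWOW
Query: D face = BOYG

Answer: B O Y G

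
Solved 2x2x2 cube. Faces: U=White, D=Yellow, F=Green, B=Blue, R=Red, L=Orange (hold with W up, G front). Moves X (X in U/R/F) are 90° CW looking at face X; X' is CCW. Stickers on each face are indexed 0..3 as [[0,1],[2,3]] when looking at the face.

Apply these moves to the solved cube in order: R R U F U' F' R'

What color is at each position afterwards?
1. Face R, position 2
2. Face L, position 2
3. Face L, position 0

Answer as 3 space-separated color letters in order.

After move 1 (R): R=RRRR U=WGWG F=GYGY D=YBYB B=WBWB
After move 2 (R): R=RRRR U=WYWY F=GBGB D=YWYW B=GBGB
After move 3 (U): U=WWYY F=RRGB R=GBRR B=OOGB L=GBOO
After move 4 (F): F=GRBR U=WWOB R=YBYR D=RGYW L=GYOW
After move 5 (U'): U=WBWO F=GYBR R=GRYR B=YBGB L=OOOW
After move 6 (F'): F=YRGB U=WBGY R=GRRR D=OWYW L=OOOW
After move 7 (R'): R=RRGR U=WGGY F=YBGY D=ORYB B=WBWB
Query 1: R[2] = G
Query 2: L[2] = O
Query 3: L[0] = O

Answer: G O O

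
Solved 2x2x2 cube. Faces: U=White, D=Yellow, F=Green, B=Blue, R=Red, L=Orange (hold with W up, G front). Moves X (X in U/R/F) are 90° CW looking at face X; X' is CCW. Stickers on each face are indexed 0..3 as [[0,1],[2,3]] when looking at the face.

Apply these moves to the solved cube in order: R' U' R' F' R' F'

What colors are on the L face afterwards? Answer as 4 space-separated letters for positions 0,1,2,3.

Answer: Y G O W

Derivation:
After move 1 (R'): R=RRRR U=WBWB F=GWGW D=YGYG B=YBYB
After move 2 (U'): U=BBWW F=OOGW R=GWRR B=RRYB L=YBOO
After move 3 (R'): R=WRGR U=BYWR F=OBGW D=YOYW B=GRGB
After move 4 (F'): F=BWOG U=BYWG R=ORYR D=BOYW L=YROW
After move 5 (R'): R=RROY U=BGWG F=BYOG D=BWYG B=WROB
After move 6 (F'): F=YGBO U=BGRO R=WRBY D=RWYG L=YGOW
Query: L face = YGOW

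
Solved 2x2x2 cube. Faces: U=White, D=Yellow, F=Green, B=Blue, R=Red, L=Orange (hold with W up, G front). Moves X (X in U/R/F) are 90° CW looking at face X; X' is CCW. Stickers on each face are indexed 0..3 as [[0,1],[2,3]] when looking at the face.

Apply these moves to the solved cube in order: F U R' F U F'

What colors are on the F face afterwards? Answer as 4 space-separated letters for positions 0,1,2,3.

Answer: R W O W

Derivation:
After move 1 (F): F=GGGG U=WWOO R=WRWR D=RRYY L=OYOY
After move 2 (U): U=OWOW F=WRGG R=BBWR B=OYBB L=GGOY
After move 3 (R'): R=BRBW U=OBOO F=WWGW D=RRYG B=YYRB
After move 4 (F): F=GWWW U=OBYG R=OROW D=BBYG L=GROR
After move 5 (U): U=YOGB F=ORWW R=YYOW B=GRRB L=GWOR
After move 6 (F'): F=RWOW U=YOYO R=BYBW D=WRYG L=GBOG
Query: F face = RWOW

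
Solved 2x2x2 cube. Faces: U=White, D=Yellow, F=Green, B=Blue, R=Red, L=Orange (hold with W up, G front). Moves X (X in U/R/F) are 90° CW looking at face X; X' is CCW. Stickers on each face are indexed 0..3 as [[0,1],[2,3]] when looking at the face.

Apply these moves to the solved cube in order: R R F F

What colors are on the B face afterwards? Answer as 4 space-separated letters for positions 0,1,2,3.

Answer: G B G B

Derivation:
After move 1 (R): R=RRRR U=WGWG F=GYGY D=YBYB B=WBWB
After move 2 (R): R=RRRR U=WYWY F=GBGB D=YWYW B=GBGB
After move 3 (F): F=GGBB U=WYOO R=WRYR D=RRYW L=OYOW
After move 4 (F): F=BGBG U=WYWY R=OROR D=YWYW L=OROR
Query: B face = GBGB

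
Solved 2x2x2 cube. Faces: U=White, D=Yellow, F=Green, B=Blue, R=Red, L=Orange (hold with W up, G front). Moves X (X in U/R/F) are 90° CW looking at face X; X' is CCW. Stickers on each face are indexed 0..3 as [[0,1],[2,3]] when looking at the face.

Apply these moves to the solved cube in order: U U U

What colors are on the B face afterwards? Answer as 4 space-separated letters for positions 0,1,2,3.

After move 1 (U): U=WWWW F=RRGG R=BBRR B=OOBB L=GGOO
After move 2 (U): U=WWWW F=BBGG R=OORR B=GGBB L=RROO
After move 3 (U): U=WWWW F=OOGG R=GGRR B=RRBB L=BBOO
Query: B face = RRBB

Answer: R R B B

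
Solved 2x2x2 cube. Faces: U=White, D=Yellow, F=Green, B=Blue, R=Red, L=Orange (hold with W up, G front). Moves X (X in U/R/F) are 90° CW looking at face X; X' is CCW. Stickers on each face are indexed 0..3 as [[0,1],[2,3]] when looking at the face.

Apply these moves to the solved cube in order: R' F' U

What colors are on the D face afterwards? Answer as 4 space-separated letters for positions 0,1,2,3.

After move 1 (R'): R=RRRR U=WBWB F=GWGW D=YGYG B=YBYB
After move 2 (F'): F=WWGG U=WBRR R=GRYR D=OOYG L=OBOW
After move 3 (U): U=RWRB F=GRGG R=YBYR B=OBYB L=WWOW
Query: D face = OOYG

Answer: O O Y G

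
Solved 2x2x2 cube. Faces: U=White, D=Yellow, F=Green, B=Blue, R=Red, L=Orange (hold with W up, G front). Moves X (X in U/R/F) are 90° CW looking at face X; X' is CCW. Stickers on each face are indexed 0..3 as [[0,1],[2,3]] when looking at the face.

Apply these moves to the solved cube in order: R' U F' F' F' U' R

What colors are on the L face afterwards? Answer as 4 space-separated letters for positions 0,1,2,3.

Answer: O O O G

Derivation:
After move 1 (R'): R=RRRR U=WBWB F=GWGW D=YGYG B=YBYB
After move 2 (U): U=WWBB F=RRGW R=YBRR B=OOYB L=GWOO
After move 3 (F'): F=RWRG U=WWYR R=GBYR D=WOYG L=GBOB
After move 4 (F'): F=WGRR U=WWGY R=OBWR D=BBYG L=GROY
After move 5 (F'): F=GRWR U=WWOW R=BBBR D=RYYG L=GYOG
After move 6 (U'): U=WWWO F=GYWR R=GRBR B=BBYB L=OOOG
After move 7 (R): R=BGRR U=WYWR F=GYWG D=RYYB B=OBWB
Query: L face = OOOG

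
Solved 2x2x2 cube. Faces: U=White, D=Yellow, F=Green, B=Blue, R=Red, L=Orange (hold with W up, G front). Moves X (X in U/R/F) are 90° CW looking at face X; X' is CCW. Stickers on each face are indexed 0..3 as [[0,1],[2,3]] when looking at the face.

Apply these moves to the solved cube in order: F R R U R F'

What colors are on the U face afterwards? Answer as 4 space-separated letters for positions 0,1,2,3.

After move 1 (F): F=GGGG U=WWOO R=WRWR D=RRYY L=OYOY
After move 2 (R): R=WWRR U=WGOG F=GRGY D=RBYB B=OBWB
After move 3 (R): R=RWRW U=WROY F=GBGB D=RWYO B=GBGB
After move 4 (U): U=OWYR F=RWGB R=GBRW B=OYGB L=GBOY
After move 5 (R): R=RGWB U=OWYB F=RWGO D=RGYO B=RYWB
After move 6 (F'): F=WORG U=OWRW R=GGRB D=BYYO L=GBOY
Query: U face = OWRW

Answer: O W R W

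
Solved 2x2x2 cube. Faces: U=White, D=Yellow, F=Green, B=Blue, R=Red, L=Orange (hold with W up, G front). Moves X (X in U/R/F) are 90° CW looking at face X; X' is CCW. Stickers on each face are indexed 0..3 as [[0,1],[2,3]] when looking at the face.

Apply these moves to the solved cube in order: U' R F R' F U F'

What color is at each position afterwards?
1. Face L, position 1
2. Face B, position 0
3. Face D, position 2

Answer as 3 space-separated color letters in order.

After move 1 (U'): U=WWWW F=OOGG R=GGRR B=RRBB L=BBOO
After move 2 (R): R=RGRG U=WOWG F=OYGY D=YBYR B=WRWB
After move 3 (F): F=GOYY U=WOOB R=WGGG D=RRYR L=BYOB
After move 4 (R'): R=GGWG U=WWOW F=GOYB D=ROYY B=RRRB
After move 5 (F): F=YGBO U=WWBY R=OGWG D=WGYY L=BROO
After move 6 (U): U=BWYW F=OGBO R=RRWG B=BRRB L=YGOO
After move 7 (F'): F=GOOB U=BWRW R=GRWG D=GOYY L=YWOY
Query 1: L[1] = W
Query 2: B[0] = B
Query 3: D[2] = Y

Answer: W B Y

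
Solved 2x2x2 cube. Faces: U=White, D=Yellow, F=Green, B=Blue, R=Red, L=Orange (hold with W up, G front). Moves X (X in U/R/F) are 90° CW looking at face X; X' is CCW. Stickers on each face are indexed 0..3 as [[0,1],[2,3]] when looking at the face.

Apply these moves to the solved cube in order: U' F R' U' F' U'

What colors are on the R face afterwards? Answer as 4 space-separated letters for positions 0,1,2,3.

After move 1 (U'): U=WWWW F=OOGG R=GGRR B=RRBB L=BBOO
After move 2 (F): F=GOGO U=WWOB R=WGWR D=RGYY L=BYOY
After move 3 (R'): R=GRWW U=WBOR F=GWGB D=ROYO B=YRGB
After move 4 (U'): U=BRWO F=BYGB R=GWWW B=GRGB L=YROY
After move 5 (F'): F=YBBG U=BRGW R=OWRW D=RYYO L=YOOW
After move 6 (U'): U=RWBG F=YOBG R=YBRW B=OWGB L=GROW
Query: R face = YBRW

Answer: Y B R W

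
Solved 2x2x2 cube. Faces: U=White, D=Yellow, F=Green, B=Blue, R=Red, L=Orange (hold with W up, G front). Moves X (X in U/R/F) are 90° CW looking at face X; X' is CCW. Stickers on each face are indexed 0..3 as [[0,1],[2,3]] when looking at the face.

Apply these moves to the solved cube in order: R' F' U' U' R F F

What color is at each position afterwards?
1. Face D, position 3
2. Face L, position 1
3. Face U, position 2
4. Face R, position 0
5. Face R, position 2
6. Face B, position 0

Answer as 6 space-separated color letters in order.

Answer: W R Y W R W

Derivation:
After move 1 (R'): R=RRRR U=WBWB F=GWGW D=YGYG B=YBYB
After move 2 (F'): F=WWGG U=WBRR R=GRYR D=OOYG L=OBOW
After move 3 (U'): U=BRWR F=OBGG R=WWYR B=GRYB L=YBOW
After move 4 (U'): U=RRBW F=YBGG R=OBYR B=WWYB L=GROW
After move 5 (R): R=YORB U=RBBG F=YOGG D=OYYW B=WWRB
After move 6 (F): F=GYGO U=RBWR R=BOGB D=RYYW L=GOOY
After move 7 (F): F=GGOY U=RBYO R=WORB D=GBYW L=GROY
Query 1: D[3] = W
Query 2: L[1] = R
Query 3: U[2] = Y
Query 4: R[0] = W
Query 5: R[2] = R
Query 6: B[0] = W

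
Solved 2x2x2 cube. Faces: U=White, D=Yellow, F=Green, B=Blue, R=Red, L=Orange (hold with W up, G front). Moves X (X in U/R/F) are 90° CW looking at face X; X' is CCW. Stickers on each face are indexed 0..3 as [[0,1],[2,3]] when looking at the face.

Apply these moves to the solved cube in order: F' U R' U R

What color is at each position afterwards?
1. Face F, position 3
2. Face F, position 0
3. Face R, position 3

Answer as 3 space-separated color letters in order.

Answer: G B W

Derivation:
After move 1 (F'): F=GGGG U=WWRR R=YRYR D=OOYY L=OWOW
After move 2 (U): U=RWRW F=YRGG R=BBYR B=OWBB L=GGOW
After move 3 (R'): R=BRBY U=RBRO F=YWGW D=ORYG B=YWOB
After move 4 (U): U=RROB F=BRGW R=YWBY B=GGOB L=YWOW
After move 5 (R): R=BYYW U=RROW F=BRGG D=OOYG B=BGRB
Query 1: F[3] = G
Query 2: F[0] = B
Query 3: R[3] = W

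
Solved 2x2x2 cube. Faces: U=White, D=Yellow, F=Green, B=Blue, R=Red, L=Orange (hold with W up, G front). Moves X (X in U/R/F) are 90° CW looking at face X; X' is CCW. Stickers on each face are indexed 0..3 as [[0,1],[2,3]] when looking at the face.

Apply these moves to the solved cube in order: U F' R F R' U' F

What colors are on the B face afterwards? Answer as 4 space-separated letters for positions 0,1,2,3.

Answer: Y B Y B

Derivation:
After move 1 (U): U=WWWW F=RRGG R=BBRR B=OOBB L=GGOO
After move 2 (F'): F=RGRG U=WWBR R=YBYR D=GOYY L=GWOW
After move 3 (R): R=YYRB U=WGBG F=RORY D=GBYO B=ROWB
After move 4 (F): F=RRYO U=WGWW R=BYGB D=RYYO L=GGOB
After move 5 (R'): R=YBBG U=WWWR F=RGYW D=RRYO B=OOYB
After move 6 (U'): U=WRWW F=GGYW R=RGBG B=YBYB L=OOOB
After move 7 (F): F=YGWG U=WRBO R=WGWG D=BRYO L=OROR
Query: B face = YBYB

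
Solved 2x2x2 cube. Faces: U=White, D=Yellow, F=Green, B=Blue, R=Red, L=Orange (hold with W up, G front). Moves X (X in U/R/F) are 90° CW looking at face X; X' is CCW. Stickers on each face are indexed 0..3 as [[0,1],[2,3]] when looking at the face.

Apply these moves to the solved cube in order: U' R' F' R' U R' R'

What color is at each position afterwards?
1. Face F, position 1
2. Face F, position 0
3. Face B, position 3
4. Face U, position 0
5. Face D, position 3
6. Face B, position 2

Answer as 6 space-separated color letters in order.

Answer: O R B G Y R

Derivation:
After move 1 (U'): U=WWWW F=OOGG R=GGRR B=RRBB L=BBOO
After move 2 (R'): R=GRGR U=WBWR F=OWGW D=YOYG B=YRYB
After move 3 (F'): F=WWOG U=WBGG R=ORYR D=BOYG L=BROW
After move 4 (R'): R=RROY U=WYGY F=WBOG D=BWYG B=GROB
After move 5 (U): U=GWYY F=RROG R=GROY B=BROB L=WBOW
After move 6 (R'): R=RYGO U=GOYB F=RWOY D=BRYG B=GRWB
After move 7 (R'): R=YORG U=GWYG F=ROOB D=BWYY B=GRRB
Query 1: F[1] = O
Query 2: F[0] = R
Query 3: B[3] = B
Query 4: U[0] = G
Query 5: D[3] = Y
Query 6: B[2] = R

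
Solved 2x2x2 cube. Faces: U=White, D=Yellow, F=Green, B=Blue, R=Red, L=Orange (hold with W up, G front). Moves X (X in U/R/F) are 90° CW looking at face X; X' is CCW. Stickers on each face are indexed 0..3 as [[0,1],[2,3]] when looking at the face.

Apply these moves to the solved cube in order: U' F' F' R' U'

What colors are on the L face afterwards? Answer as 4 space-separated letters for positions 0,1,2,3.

Answer: Y R O G

Derivation:
After move 1 (U'): U=WWWW F=OOGG R=GGRR B=RRBB L=BBOO
After move 2 (F'): F=OGOG U=WWGR R=YGYR D=BOYY L=BWOW
After move 3 (F'): F=GGOO U=WWYY R=OGBR D=WWYY L=BROG
After move 4 (R'): R=GROB U=WBYR F=GWOY D=WGYO B=YRWB
After move 5 (U'): U=BRWY F=BROY R=GWOB B=GRWB L=YROG
Query: L face = YROG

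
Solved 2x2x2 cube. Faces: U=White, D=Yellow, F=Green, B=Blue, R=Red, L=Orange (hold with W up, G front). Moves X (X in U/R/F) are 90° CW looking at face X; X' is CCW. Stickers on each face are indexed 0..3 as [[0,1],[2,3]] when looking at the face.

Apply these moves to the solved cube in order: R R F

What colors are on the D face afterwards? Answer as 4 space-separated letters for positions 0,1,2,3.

Answer: R R Y W

Derivation:
After move 1 (R): R=RRRR U=WGWG F=GYGY D=YBYB B=WBWB
After move 2 (R): R=RRRR U=WYWY F=GBGB D=YWYW B=GBGB
After move 3 (F): F=GGBB U=WYOO R=WRYR D=RRYW L=OYOW
Query: D face = RRYW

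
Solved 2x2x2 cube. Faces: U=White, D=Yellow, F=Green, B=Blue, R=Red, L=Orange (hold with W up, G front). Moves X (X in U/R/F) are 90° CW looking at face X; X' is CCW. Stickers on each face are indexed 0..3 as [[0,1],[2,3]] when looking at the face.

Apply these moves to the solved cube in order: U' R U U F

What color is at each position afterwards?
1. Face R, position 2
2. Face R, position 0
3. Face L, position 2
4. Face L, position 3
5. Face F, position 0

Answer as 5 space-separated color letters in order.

Answer: W O O B G

Derivation:
After move 1 (U'): U=WWWW F=OOGG R=GGRR B=RRBB L=BBOO
After move 2 (R): R=RGRG U=WOWG F=OYGY D=YBYR B=WRWB
After move 3 (U): U=WWGO F=RGGY R=WRRG B=BBWB L=OYOO
After move 4 (U): U=GWOW F=WRGY R=BBRG B=OYWB L=RGOO
After move 5 (F): F=GWYR U=GWOG R=OBWG D=RBYR L=RYOB
Query 1: R[2] = W
Query 2: R[0] = O
Query 3: L[2] = O
Query 4: L[3] = B
Query 5: F[0] = G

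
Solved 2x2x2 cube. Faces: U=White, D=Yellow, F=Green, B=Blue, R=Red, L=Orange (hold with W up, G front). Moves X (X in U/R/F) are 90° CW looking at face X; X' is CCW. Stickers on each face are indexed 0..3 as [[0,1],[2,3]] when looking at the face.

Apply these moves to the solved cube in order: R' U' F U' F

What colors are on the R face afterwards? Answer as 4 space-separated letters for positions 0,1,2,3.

After move 1 (R'): R=RRRR U=WBWB F=GWGW D=YGYG B=YBYB
After move 2 (U'): U=BBWW F=OOGW R=GWRR B=RRYB L=YBOO
After move 3 (F): F=GOWO U=BBOB R=WWWR D=RGYG L=YYOG
After move 4 (U'): U=BBBO F=YYWO R=GOWR B=WWYB L=RROG
After move 5 (F): F=WYOY U=BBGR R=BOOR D=WGYG L=RROG
Query: R face = BOOR

Answer: B O O R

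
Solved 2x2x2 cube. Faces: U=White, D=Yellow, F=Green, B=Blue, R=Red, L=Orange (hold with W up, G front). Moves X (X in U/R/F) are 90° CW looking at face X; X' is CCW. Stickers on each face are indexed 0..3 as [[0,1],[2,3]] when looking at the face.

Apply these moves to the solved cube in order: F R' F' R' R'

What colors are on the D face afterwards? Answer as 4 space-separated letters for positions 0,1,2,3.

Answer: Y B Y W

Derivation:
After move 1 (F): F=GGGG U=WWOO R=WRWR D=RRYY L=OYOY
After move 2 (R'): R=RRWW U=WBOB F=GWGO D=RGYG B=YBRB
After move 3 (F'): F=WOGG U=WBRW R=GRRW D=YYYG L=OBOO
After move 4 (R'): R=RWGR U=WRRY F=WBGW D=YOYG B=GBYB
After move 5 (R'): R=WRRG U=WYRG F=WRGY D=YBYW B=GBOB
Query: D face = YBYW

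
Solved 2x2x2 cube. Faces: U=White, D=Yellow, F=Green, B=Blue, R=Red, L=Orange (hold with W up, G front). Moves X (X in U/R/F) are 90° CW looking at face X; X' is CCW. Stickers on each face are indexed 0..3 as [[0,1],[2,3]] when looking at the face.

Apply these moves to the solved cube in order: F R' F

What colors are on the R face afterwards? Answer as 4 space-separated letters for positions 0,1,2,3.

Answer: O R B W

Derivation:
After move 1 (F): F=GGGG U=WWOO R=WRWR D=RRYY L=OYOY
After move 2 (R'): R=RRWW U=WBOB F=GWGO D=RGYG B=YBRB
After move 3 (F): F=GGOW U=WBYY R=ORBW D=WRYG L=OROG
Query: R face = ORBW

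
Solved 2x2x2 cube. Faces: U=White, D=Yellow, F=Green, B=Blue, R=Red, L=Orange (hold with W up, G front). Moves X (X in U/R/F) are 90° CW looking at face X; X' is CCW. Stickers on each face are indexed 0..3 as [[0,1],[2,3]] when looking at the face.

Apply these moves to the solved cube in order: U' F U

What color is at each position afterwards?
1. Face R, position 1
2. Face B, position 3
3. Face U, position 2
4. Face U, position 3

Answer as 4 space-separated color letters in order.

Answer: R B B W

Derivation:
After move 1 (U'): U=WWWW F=OOGG R=GGRR B=RRBB L=BBOO
After move 2 (F): F=GOGO U=WWOB R=WGWR D=RGYY L=BYOY
After move 3 (U): U=OWBW F=WGGO R=RRWR B=BYBB L=GOOY
Query 1: R[1] = R
Query 2: B[3] = B
Query 3: U[2] = B
Query 4: U[3] = W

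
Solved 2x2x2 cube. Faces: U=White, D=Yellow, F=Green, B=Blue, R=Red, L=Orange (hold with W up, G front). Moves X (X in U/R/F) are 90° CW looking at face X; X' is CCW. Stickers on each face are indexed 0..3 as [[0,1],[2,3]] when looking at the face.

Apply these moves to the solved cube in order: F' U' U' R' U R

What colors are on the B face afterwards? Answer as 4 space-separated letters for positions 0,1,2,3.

Answer: B R R B

Derivation:
After move 1 (F'): F=GGGG U=WWRR R=YRYR D=OOYY L=OWOW
After move 2 (U'): U=WRWR F=OWGG R=GGYR B=YRBB L=BBOW
After move 3 (U'): U=RRWW F=BBGG R=OWYR B=GGBB L=YROW
After move 4 (R'): R=WROY U=RBWG F=BRGW D=OBYG B=YGOB
After move 5 (U): U=WRGB F=WRGW R=YGOY B=YROB L=BROW
After move 6 (R): R=OYYG U=WRGW F=WBGG D=OOYY B=BRRB
Query: B face = BRRB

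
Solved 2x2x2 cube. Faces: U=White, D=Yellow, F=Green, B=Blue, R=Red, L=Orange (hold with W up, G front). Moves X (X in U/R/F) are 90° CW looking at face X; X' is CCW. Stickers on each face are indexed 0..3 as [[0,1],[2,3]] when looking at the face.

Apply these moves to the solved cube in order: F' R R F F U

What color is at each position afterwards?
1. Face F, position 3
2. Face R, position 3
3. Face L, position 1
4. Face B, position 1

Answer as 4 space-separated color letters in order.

After move 1 (F'): F=GGGG U=WWRR R=YRYR D=OOYY L=OWOW
After move 2 (R): R=YYRR U=WGRG F=GOGY D=OBYB B=RBWB
After move 3 (R): R=RYRY U=WORY F=GBGB D=OWYR B=GBGB
After move 4 (F): F=GGBB U=WOWW R=RYYY D=RRYR L=OOOW
After move 5 (F): F=BGBG U=WOWO R=WYWY D=YRYR L=OROR
After move 6 (U): U=WWOO F=WYBG R=GBWY B=ORGB L=BGOR
Query 1: F[3] = G
Query 2: R[3] = Y
Query 3: L[1] = G
Query 4: B[1] = R

Answer: G Y G R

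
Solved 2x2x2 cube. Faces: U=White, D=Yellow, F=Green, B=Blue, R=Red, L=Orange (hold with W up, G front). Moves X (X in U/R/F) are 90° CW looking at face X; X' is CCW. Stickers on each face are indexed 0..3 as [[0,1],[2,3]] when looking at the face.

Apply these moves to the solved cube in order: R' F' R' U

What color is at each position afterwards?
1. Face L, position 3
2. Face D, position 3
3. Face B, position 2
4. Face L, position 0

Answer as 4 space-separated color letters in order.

After move 1 (R'): R=RRRR U=WBWB F=GWGW D=YGYG B=YBYB
After move 2 (F'): F=WWGG U=WBRR R=GRYR D=OOYG L=OBOW
After move 3 (R'): R=RRGY U=WYRY F=WBGR D=OWYG B=GBOB
After move 4 (U): U=RWYY F=RRGR R=GBGY B=OBOB L=WBOW
Query 1: L[3] = W
Query 2: D[3] = G
Query 3: B[2] = O
Query 4: L[0] = W

Answer: W G O W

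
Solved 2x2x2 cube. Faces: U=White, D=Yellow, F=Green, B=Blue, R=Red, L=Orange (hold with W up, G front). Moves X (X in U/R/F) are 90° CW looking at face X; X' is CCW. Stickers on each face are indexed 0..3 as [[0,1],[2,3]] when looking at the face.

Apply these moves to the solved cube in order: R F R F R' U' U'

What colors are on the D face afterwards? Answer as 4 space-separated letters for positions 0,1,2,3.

Answer: R G Y R

Derivation:
After move 1 (R): R=RRRR U=WGWG F=GYGY D=YBYB B=WBWB
After move 2 (F): F=GGYY U=WGOO R=WRGR D=RRYB L=OYOB
After move 3 (R): R=GWRR U=WGOY F=GRYB D=RWYW B=OBGB
After move 4 (F): F=YGBR U=WGBY R=OWYR D=RGYW L=OROW
After move 5 (R'): R=WROY U=WGBO F=YGBY D=RGYR B=WBGB
After move 6 (U'): U=GOWB F=ORBY R=YGOY B=WRGB L=WBOW
After move 7 (U'): U=OBGW F=WBBY R=OROY B=YGGB L=WROW
Query: D face = RGYR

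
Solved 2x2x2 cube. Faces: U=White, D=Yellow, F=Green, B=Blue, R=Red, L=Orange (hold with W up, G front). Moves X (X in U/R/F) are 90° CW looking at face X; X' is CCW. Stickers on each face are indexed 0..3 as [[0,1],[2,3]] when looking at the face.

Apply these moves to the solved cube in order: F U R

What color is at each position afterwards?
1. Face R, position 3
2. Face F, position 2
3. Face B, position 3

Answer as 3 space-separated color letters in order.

Answer: B G B

Derivation:
After move 1 (F): F=GGGG U=WWOO R=WRWR D=RRYY L=OYOY
After move 2 (U): U=OWOW F=WRGG R=BBWR B=OYBB L=GGOY
After move 3 (R): R=WBRB U=OROG F=WRGY D=RBYO B=WYWB
Query 1: R[3] = B
Query 2: F[2] = G
Query 3: B[3] = B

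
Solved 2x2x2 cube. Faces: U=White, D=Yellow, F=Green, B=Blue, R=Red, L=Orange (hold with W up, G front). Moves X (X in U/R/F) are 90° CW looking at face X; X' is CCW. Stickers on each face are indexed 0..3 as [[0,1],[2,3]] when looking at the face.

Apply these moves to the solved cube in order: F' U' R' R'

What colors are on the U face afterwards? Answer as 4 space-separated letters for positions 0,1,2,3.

Answer: W O W Y

Derivation:
After move 1 (F'): F=GGGG U=WWRR R=YRYR D=OOYY L=OWOW
After move 2 (U'): U=WRWR F=OWGG R=GGYR B=YRBB L=BBOW
After move 3 (R'): R=GRGY U=WBWY F=ORGR D=OWYG B=YROB
After move 4 (R'): R=RYGG U=WOWY F=OBGY D=ORYR B=GRWB
Query: U face = WOWY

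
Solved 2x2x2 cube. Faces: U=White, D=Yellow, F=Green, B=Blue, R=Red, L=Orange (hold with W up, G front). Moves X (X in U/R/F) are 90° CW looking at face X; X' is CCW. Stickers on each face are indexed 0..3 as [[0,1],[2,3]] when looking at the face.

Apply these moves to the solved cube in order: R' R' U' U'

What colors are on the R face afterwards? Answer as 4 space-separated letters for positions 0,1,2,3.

After move 1 (R'): R=RRRR U=WBWB F=GWGW D=YGYG B=YBYB
After move 2 (R'): R=RRRR U=WYWY F=GBGB D=YWYW B=GBGB
After move 3 (U'): U=YYWW F=OOGB R=GBRR B=RRGB L=GBOO
After move 4 (U'): U=YWYW F=GBGB R=OORR B=GBGB L=RROO
Query: R face = OORR

Answer: O O R R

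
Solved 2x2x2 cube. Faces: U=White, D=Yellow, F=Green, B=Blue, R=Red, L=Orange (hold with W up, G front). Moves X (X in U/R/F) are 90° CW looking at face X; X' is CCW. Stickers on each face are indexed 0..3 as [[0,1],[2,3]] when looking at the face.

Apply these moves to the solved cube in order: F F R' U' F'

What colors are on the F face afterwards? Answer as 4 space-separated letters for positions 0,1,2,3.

After move 1 (F): F=GGGG U=WWOO R=WRWR D=RRYY L=OYOY
After move 2 (F): F=GGGG U=WWYY R=OROR D=WWYY L=OROR
After move 3 (R'): R=RROO U=WBYB F=GWGY D=WGYG B=YBWB
After move 4 (U'): U=BBWY F=ORGY R=GWOO B=RRWB L=YBOR
After move 5 (F'): F=RYOG U=BBGO R=GWWO D=BRYG L=YYOW
Query: F face = RYOG

Answer: R Y O G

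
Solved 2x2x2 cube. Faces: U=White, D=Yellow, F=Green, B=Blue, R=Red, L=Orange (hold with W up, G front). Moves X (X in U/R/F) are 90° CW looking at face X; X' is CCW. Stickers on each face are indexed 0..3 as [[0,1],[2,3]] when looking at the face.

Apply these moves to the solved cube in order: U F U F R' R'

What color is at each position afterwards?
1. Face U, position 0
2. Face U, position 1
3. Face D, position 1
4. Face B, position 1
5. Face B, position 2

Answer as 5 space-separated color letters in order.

After move 1 (U): U=WWWW F=RRGG R=BBRR B=OOBB L=GGOO
After move 2 (F): F=GRGR U=WWOG R=WBWR D=RBYY L=GYOY
After move 3 (U): U=OWGW F=WBGR R=OOWR B=GYBB L=GROY
After move 4 (F): F=GWRB U=OWYR R=GOWR D=WOYY L=GROB
After move 5 (R'): R=ORGW U=OBYG F=GWRR D=WWYB B=YYOB
After move 6 (R'): R=RWOG U=OOYY F=GBRG D=WWYR B=BYWB
Query 1: U[0] = O
Query 2: U[1] = O
Query 3: D[1] = W
Query 4: B[1] = Y
Query 5: B[2] = W

Answer: O O W Y W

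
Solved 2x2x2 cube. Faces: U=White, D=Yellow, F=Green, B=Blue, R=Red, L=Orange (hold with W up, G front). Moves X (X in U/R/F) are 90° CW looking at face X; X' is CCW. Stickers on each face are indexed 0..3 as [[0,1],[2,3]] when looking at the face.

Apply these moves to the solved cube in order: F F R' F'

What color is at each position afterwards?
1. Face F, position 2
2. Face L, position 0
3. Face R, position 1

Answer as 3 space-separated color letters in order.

After move 1 (F): F=GGGG U=WWOO R=WRWR D=RRYY L=OYOY
After move 2 (F): F=GGGG U=WWYY R=OROR D=WWYY L=OROR
After move 3 (R'): R=RROO U=WBYB F=GWGY D=WGYG B=YBWB
After move 4 (F'): F=WYGG U=WBRO R=GRWO D=RRYG L=OBOY
Query 1: F[2] = G
Query 2: L[0] = O
Query 3: R[1] = R

Answer: G O R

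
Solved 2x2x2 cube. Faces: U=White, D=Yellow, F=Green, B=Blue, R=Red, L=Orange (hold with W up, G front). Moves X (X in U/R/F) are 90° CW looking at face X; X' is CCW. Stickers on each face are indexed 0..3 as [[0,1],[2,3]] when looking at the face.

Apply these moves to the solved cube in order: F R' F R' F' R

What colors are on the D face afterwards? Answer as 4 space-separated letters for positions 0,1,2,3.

After move 1 (F): F=GGGG U=WWOO R=WRWR D=RRYY L=OYOY
After move 2 (R'): R=RRWW U=WBOB F=GWGO D=RGYG B=YBRB
After move 3 (F): F=GGOW U=WBYY R=ORBW D=WRYG L=OROG
After move 4 (R'): R=RWOB U=WRYY F=GBOY D=WGYW B=GBRB
After move 5 (F'): F=BYGO U=WRRO R=GWWB D=RGYW L=OYOY
After move 6 (R): R=WGBW U=WYRO F=BGGW D=RRYG B=OBRB
Query: D face = RRYG

Answer: R R Y G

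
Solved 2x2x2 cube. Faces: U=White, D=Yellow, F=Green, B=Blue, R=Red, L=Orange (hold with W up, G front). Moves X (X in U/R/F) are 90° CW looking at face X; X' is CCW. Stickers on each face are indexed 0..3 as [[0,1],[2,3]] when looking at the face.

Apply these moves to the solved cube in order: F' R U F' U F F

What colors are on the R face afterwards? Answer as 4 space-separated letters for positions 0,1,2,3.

Answer: G W Y R

Derivation:
After move 1 (F'): F=GGGG U=WWRR R=YRYR D=OOYY L=OWOW
After move 2 (R): R=YYRR U=WGRG F=GOGY D=OBYB B=RBWB
After move 3 (U): U=RWGG F=YYGY R=RBRR B=OWWB L=GOOW
After move 4 (F'): F=YYYG U=RWRR R=BBOR D=OWYB L=GGOG
After move 5 (U): U=RRRW F=BBYG R=OWOR B=GGWB L=YYOG
After move 6 (F): F=YBGB U=RRGY R=RWWR D=OOYB L=YOOW
After move 7 (F): F=GYBB U=RRWO R=GWYR D=WRYB L=YOOO
Query: R face = GWYR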